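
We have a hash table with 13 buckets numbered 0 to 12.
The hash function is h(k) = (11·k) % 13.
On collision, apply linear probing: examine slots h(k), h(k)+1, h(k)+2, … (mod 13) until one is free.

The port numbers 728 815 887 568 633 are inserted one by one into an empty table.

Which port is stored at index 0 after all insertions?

728

728: h=0 -> slot 0
815: h=8 -> slot 8
887: h=7 -> slot 7
568: h=8, probe 8,9 -> slot 9
633: h=8, probe 8,9,10 -> slot 10
Table: [728, _, _, _, _, _, _, 887, 815, 568, 633, _, _]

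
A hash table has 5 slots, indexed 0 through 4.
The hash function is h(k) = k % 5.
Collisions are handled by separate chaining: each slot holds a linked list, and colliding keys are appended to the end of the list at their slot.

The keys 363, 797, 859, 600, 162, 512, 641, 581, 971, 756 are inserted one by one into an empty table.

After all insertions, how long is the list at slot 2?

Insert 363: h=3, bucket 3 empty -> new chain.
Insert 797: h=2, bucket 2 empty -> new chain.
Insert 859: h=4, bucket 4 empty -> new chain.
Insert 600: h=0, bucket 0 empty -> new chain.
Insert 162: h=2, bucket 2 nonempty -> append to chain.
Insert 512: h=2, bucket 2 nonempty -> append to chain.
Insert 641: h=1, bucket 1 empty -> new chain.
Insert 581: h=1, bucket 1 nonempty -> append to chain.
Insert 971: h=1, bucket 1 nonempty -> append to chain.
Insert 756: h=1, bucket 1 nonempty -> append to chain.
Final buckets:
0: 600
1: 641 -> 581 -> 971 -> 756
2: 797 -> 162 -> 512
3: 363
4: 859

3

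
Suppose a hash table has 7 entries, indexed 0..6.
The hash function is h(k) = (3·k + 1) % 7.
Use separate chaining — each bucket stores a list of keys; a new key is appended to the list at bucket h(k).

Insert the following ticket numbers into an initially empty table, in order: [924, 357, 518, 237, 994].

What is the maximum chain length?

Insert 924: h=1, bucket 1 empty → new chain.
Insert 357: h=1, bucket 1 nonempty → append to chain.
Insert 518: h=1, bucket 1 nonempty → append to chain.
Insert 237: h=5, bucket 5 empty → new chain.
Insert 994: h=1, bucket 1 nonempty → append to chain.
Final buckets:
0: _
1: 924 -> 357 -> 518 -> 994
2: _
3: _
4: _
5: 237
6: _

4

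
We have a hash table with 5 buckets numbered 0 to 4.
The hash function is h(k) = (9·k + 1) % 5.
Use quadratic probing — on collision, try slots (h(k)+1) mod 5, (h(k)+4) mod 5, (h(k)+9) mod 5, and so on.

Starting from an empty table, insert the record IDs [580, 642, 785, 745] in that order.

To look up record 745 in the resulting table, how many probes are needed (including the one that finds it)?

580: h=1 → slot 1
642: h=4 → slot 4
785: h=1, probe 1,2 → slot 2
745: h=1, probe 1,2,0 → slot 0
Table: [745, 580, 785, ., 642]
Lookup 745: h=1, probe 1,2,0 → found at 0.

3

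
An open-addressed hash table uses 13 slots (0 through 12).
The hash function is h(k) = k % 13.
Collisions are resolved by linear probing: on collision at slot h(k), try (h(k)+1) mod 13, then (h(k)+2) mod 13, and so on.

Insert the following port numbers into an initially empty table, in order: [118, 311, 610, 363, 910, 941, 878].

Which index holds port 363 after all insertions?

2

Insert 118: h=1, slot 1 empty -> index 1.
Insert 311: h=12, slot 12 empty -> index 12.
Insert 610: h=12, slot 12 occupied -> index 0.
Insert 363: h=12, slots 12,0,1 occupied -> index 2.
Insert 910: h=0, slots 0,1,2 occupied -> index 3.
Insert 941: h=5, slot 5 empty -> index 5.
Insert 878: h=7, slot 7 empty -> index 7.
Table: [610, 118, 363, 910, _, 941, _, 878, _, _, _, _, 311]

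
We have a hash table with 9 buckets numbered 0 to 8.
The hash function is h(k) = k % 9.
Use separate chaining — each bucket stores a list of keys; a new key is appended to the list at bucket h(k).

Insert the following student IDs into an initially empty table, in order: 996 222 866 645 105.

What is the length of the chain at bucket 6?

Insert 996: h=6, bucket 6 empty -> new chain.
Insert 222: h=6, bucket 6 nonempty -> append to chain.
Insert 866: h=2, bucket 2 empty -> new chain.
Insert 645: h=6, bucket 6 nonempty -> append to chain.
Insert 105: h=6, bucket 6 nonempty -> append to chain.
Final buckets:
0: —
1: —
2: 866
3: —
4: —
5: —
6: 996 -> 222 -> 645 -> 105
7: —
8: —

4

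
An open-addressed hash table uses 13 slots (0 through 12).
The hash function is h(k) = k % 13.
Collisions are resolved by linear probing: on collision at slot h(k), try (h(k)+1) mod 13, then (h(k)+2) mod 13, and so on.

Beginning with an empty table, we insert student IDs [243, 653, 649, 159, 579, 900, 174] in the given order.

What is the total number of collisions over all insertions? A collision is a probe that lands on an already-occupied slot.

Insert 243: h=9, slot 9 empty → index 9.
Insert 653: h=3, slot 3 empty → index 3.
Insert 649: h=12, slot 12 empty → index 12.
Insert 159: h=3, slot 3 occupied → index 4.
Insert 579: h=7, slot 7 empty → index 7.
Insert 900: h=3, slots 3,4 occupied → index 5.
Insert 174: h=5, slot 5 occupied → index 6.
Table: [., ., ., 653, 159, 900, 174, 579, ., 243, ., ., 649]

4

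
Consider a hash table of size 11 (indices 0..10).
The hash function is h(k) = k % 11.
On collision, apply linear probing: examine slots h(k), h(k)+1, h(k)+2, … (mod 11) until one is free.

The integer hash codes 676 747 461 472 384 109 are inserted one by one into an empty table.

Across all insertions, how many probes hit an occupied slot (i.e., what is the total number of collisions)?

10

676 hashes to 5; slot 5 is free -> place at 5.
747 hashes to 10; slot 10 is free -> place at 10.
461 hashes to 10; 10 taken -> place at 0.
472 hashes to 10; 10,0 taken -> place at 1.
384 hashes to 10; 10,0,1 taken -> place at 2.
109 hashes to 10; 10,0,1,2 taken -> place at 3.
Table: [461, 472, 384, 109, ., 676, ., ., ., ., 747]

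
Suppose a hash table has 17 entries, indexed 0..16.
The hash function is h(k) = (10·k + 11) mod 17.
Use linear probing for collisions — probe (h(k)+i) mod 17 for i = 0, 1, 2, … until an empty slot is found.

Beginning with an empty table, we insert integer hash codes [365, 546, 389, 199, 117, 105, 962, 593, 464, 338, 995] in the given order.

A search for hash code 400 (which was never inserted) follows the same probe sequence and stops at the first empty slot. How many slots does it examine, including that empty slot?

2

365 hashes to 6; slot 6 is free → place at 6.
546 hashes to 14; slot 14 is free → place at 14.
389 hashes to 8; slot 8 is free → place at 8.
199 hashes to 12; slot 12 is free → place at 12.
117 hashes to 8; 8 taken → place at 9.
105 hashes to 7; slot 7 is free → place at 7.
962 hashes to 9; 9 taken → place at 10.
593 hashes to 8; 8,9,10 taken → place at 11.
464 hashes to 10; 10,11,12 taken → place at 13.
338 hashes to 8; 8,9,10,11,12,13,14 taken → place at 15.
995 hashes to 16; slot 16 is free → place at 16.
Table: [-, -, -, -, -, -, 365, 105, 389, 117, 962, 593, 199, 464, 546, 338, 995]
Lookup 400: h=16, probe 16,0 → slot 0 empty, not found.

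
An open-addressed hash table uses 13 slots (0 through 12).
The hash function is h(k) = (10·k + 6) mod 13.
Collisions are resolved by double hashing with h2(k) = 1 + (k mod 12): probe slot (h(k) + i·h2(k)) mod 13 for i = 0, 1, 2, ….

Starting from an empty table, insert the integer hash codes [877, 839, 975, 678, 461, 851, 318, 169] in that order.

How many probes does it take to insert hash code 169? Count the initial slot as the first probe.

3

Insert 877: h=1, slot 1 empty → index 1.
Insert 839: h=11, slot 11 empty → index 11.
Insert 975: h=6, slot 6 empty → index 6.
Insert 678: h=0, slot 0 empty → index 0.
Insert 461: h=1, h2=6, slot 1 occupied → index 7.
Insert 851: h=1, h2=12, slots 1,0 occupied → index 12.
Insert 318: h=1, h2=7, slot 1 occupied → index 8.
Insert 169: h=6, h2=2, slots 6,8 occupied → index 10.
Table: [678, 877, -, -, -, -, 975, 461, 318, -, 169, 839, 851]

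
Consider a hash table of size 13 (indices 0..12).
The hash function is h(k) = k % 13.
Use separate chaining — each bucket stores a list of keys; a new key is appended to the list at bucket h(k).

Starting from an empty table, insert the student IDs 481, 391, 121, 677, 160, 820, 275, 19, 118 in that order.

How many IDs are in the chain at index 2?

1

481 -> bucket 0
391 -> bucket 1
121 -> bucket 4
677 -> bucket 1 (collision)
160 -> bucket 4 (collision)
820 -> bucket 1 (collision)
275 -> bucket 2
19 -> bucket 6
118 -> bucket 1 (collision)
Final buckets:
0: 481
1: 391 -> 677 -> 820 -> 118
2: 275
3: -
4: 121 -> 160
5: -
6: 19
7: -
8: -
9: -
10: -
11: -
12: -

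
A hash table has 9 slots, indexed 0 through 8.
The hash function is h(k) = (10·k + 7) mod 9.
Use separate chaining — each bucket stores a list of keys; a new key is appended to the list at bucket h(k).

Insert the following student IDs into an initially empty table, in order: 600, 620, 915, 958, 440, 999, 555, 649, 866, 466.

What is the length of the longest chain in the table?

3

Insert 600: h=4, bucket 4 empty -> new chain.
Insert 620: h=6, bucket 6 empty -> new chain.
Insert 915: h=4, bucket 4 nonempty -> append to chain.
Insert 958: h=2, bucket 2 empty -> new chain.
Insert 440: h=6, bucket 6 nonempty -> append to chain.
Insert 999: h=7, bucket 7 empty -> new chain.
Insert 555: h=4, bucket 4 nonempty -> append to chain.
Insert 649: h=8, bucket 8 empty -> new chain.
Insert 866: h=0, bucket 0 empty -> new chain.
Insert 466: h=5, bucket 5 empty -> new chain.
Final buckets:
0: 866
1: —
2: 958
3: —
4: 600 -> 915 -> 555
5: 466
6: 620 -> 440
7: 999
8: 649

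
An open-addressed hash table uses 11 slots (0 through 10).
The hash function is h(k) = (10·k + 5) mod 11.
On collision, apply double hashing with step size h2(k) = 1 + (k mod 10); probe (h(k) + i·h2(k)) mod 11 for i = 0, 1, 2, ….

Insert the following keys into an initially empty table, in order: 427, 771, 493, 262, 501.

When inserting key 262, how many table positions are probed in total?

2

427: h=7 → slot 7
771: h=4 → slot 4
493: h=7, h2=4, probe 7,0 → slot 0
262: h=7, h2=3, probe 7,10 → slot 10
501: h=10, h2=2, probe 10,1 → slot 1
Table: [493, 501, -, -, 771, -, -, 427, -, -, 262]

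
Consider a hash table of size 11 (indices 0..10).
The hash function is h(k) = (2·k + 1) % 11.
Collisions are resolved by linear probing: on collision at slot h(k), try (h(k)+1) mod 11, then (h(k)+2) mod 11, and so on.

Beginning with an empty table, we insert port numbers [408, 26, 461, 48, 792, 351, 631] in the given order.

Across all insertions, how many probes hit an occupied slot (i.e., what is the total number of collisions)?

Insert 408: h=3, slot 3 empty => index 3.
Insert 26: h=9, slot 9 empty => index 9.
Insert 461: h=10, slot 10 empty => index 10.
Insert 48: h=9, slots 9,10 occupied => index 0.
Insert 792: h=1, slot 1 empty => index 1.
Insert 351: h=10, slots 10,0,1 occupied => index 2.
Insert 631: h=9, slots 9,10,0,1,2,3 occupied => index 4.
Table: [48, 792, 351, 408, 631, ., ., ., ., 26, 461]

11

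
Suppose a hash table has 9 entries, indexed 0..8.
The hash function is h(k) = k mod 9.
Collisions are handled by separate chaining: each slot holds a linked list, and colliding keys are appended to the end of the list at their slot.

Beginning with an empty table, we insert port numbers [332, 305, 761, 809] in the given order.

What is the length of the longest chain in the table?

3

332 -> bucket 8
305 -> bucket 8 (collision)
761 -> bucket 5
809 -> bucket 8 (collision)
Final buckets:
0: _
1: _
2: _
3: _
4: _
5: 761
6: _
7: _
8: 332 -> 305 -> 809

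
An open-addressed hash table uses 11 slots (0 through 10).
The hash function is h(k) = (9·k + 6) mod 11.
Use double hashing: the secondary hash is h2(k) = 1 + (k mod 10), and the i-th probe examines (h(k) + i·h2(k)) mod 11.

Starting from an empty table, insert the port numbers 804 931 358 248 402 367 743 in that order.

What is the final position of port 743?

2

804: h=4 => slot 4
931: h=3 => slot 3
358: h=5 => slot 5
248: h=5, h2=9, probe 5,3,1 => slot 1
402: h=5, h2=3, probe 5,8 => slot 8
367: h=9 => slot 9
743: h=5, h2=4, probe 5,9,2 => slot 2
Table: [-, 248, 743, 931, 804, 358, -, -, 402, 367, -]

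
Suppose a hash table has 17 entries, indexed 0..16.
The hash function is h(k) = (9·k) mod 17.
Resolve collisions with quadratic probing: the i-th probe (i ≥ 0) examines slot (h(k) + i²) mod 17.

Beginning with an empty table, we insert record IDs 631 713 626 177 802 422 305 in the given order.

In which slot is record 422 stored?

11

Insert 631: h=1, slot 1 empty -> index 1.
Insert 713: h=8, slot 8 empty -> index 8.
Insert 626: h=7, slot 7 empty -> index 7.
Insert 177: h=12, slot 12 empty -> index 12.
Insert 802: h=10, slot 10 empty -> index 10.
Insert 422: h=7, slots 7,8 occupied -> index 11.
Insert 305: h=8, slot 8 occupied -> index 9.
Table: [∅, 631, ∅, ∅, ∅, ∅, ∅, 626, 713, 305, 802, 422, 177, ∅, ∅, ∅, ∅]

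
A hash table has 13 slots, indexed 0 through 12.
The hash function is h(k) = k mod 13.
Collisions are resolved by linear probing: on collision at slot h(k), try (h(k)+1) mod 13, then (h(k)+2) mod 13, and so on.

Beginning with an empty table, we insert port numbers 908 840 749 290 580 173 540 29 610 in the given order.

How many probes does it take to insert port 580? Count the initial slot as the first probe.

Insert 908: h=11, slot 11 empty → index 11.
Insert 840: h=8, slot 8 empty → index 8.
Insert 749: h=8, slot 8 occupied → index 9.
Insert 290: h=4, slot 4 empty → index 4.
Insert 580: h=8, slots 8,9 occupied → index 10.
Insert 173: h=4, slot 4 occupied → index 5.
Insert 540: h=7, slot 7 empty → index 7.
Insert 29: h=3, slot 3 empty → index 3.
Insert 610: h=12, slot 12 empty → index 12.
Table: [., ., ., 29, 290, 173, ., 540, 840, 749, 580, 908, 610]

3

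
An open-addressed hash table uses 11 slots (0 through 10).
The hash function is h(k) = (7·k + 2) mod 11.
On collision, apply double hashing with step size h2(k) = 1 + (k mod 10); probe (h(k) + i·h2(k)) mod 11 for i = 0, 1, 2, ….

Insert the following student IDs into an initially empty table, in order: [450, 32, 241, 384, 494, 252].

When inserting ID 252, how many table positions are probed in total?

450: h=6 => slot 6
32: h=6, h2=3, probe 6,9 => slot 9
241: h=6, h2=2, probe 6,8 => slot 8
384: h=6, h2=5, probe 6,0 => slot 0
494: h=6, h2=5, probe 6,0,5 => slot 5
252: h=6, h2=3, probe 6,9,1 => slot 1
Table: [384, 252, _, _, _, 494, 450, _, 241, 32, _]

3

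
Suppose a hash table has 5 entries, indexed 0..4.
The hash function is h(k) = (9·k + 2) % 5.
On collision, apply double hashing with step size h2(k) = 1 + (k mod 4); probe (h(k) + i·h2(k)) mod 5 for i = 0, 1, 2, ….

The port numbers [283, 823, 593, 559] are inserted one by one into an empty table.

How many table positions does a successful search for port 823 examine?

Insert 283: h=4, slot 4 empty → index 4.
Insert 823: h=4, h2=4, slot 4 occupied → index 3.
Insert 593: h=4, h2=2, slot 4 occupied → index 1.
Insert 559: h=3, h2=4, slot 3 occupied → index 2.
Table: [-, 593, 559, 823, 283]
Lookup 823: h=4, h2=4, probe 4,3 → found at 3.

2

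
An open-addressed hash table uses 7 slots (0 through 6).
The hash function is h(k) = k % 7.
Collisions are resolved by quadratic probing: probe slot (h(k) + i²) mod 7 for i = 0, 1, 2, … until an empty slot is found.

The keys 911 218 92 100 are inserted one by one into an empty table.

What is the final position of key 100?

3

Insert 911: h=1, slot 1 empty -> index 1.
Insert 218: h=1, slot 1 occupied -> index 2.
Insert 92: h=1, slots 1,2 occupied -> index 5.
Insert 100: h=2, slot 2 occupied -> index 3.
Table: [_, 911, 218, 100, _, 92, _]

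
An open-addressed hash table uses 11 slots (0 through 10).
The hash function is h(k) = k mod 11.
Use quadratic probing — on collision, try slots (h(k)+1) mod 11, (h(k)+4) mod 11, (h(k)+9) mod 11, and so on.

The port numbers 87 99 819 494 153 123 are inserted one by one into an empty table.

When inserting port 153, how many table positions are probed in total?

4

87 hashes to 10; slot 10 is free -> place at 10.
99 hashes to 0; slot 0 is free -> place at 0.
819 hashes to 5; slot 5 is free -> place at 5.
494 hashes to 10; 10,0 taken -> place at 3.
153 hashes to 10; 10,0,3 taken -> place at 8.
123 hashes to 2; slot 2 is free -> place at 2.
Table: [99, _, 123, 494, _, 819, _, _, 153, _, 87]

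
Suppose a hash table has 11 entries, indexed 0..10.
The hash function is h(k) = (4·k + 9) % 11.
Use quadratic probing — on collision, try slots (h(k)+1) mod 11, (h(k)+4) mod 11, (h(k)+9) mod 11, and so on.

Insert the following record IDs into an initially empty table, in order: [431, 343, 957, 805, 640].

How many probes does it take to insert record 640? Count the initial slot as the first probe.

431 hashes to 6; slot 6 is free => place at 6.
343 hashes to 6; 6 taken => place at 7.
957 hashes to 9; slot 9 is free => place at 9.
805 hashes to 6; 6,7 taken => place at 10.
640 hashes to 6; 6,7,10 taken => place at 4.
Table: [_, _, _, _, 640, _, 431, 343, _, 957, 805]

4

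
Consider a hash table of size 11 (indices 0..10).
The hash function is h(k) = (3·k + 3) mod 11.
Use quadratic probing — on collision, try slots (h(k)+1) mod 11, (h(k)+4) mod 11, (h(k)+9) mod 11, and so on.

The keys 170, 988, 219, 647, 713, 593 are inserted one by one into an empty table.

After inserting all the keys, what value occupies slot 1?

713

170: h=7 => slot 7
988: h=8 => slot 8
219: h=0 => slot 0
647: h=8, probe 8,9 => slot 9
713: h=8, probe 8,9,1 => slot 1
593: h=0, probe 0,1,4 => slot 4
Table: [219, 713, -, -, 593, -, -, 170, 988, 647, -]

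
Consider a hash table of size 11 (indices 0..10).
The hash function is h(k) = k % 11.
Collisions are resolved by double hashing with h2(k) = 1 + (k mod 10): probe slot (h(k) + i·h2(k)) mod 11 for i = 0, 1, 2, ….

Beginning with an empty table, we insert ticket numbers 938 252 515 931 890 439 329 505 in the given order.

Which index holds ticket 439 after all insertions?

8

938: h=3 → slot 3
252: h=10 → slot 10
515: h=9 → slot 9
931: h=7 → slot 7
890: h=10, h2=1, probe 10,0 → slot 0
439: h=10, h2=10, probe 10,9,8 → slot 8
329: h=10, h2=10, probe 10,9,8,7,6 → slot 6
505: h=10, h2=6, probe 10,5 → slot 5
Table: [890, _, _, 938, _, 505, 329, 931, 439, 515, 252]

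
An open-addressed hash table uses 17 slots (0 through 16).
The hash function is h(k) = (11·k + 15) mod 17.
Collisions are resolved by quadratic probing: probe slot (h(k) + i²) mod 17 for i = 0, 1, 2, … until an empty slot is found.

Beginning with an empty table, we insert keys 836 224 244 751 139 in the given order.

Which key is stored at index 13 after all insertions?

836 hashes to 14; slot 14 is free -> place at 14.
224 hashes to 14; 14 taken -> place at 15.
244 hashes to 13; slot 13 is free -> place at 13.
751 hashes to 14; 14,15 taken -> place at 1.
139 hashes to 14; 14,15,1 taken -> place at 6.
Table: [∅, 751, ∅, ∅, ∅, ∅, 139, ∅, ∅, ∅, ∅, ∅, ∅, 244, 836, 224, ∅]

244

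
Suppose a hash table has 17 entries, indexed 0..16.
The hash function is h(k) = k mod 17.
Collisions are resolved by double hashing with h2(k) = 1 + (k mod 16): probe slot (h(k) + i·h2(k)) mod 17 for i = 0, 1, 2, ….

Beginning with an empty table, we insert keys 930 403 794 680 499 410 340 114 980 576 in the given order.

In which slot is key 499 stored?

Insert 930: h=12, slot 12 empty → index 12.
Insert 403: h=12, h2=4, slot 12 occupied → index 16.
Insert 794: h=12, h2=11, slot 12 occupied → index 6.
Insert 680: h=0, slot 0 empty → index 0.
Insert 499: h=6, h2=4, slot 6 occupied → index 10.
Insert 410: h=2, slot 2 empty → index 2.
Insert 340: h=0, h2=5, slot 0 occupied → index 5.
Insert 114: h=12, h2=3, slot 12 occupied → index 15.
Insert 980: h=11, slot 11 empty → index 11.
Insert 576: h=15, h2=1, slots 15,16,0 occupied → index 1.
Table: [680, 576, 410, —, —, 340, 794, —, —, —, 499, 980, 930, —, —, 114, 403]

10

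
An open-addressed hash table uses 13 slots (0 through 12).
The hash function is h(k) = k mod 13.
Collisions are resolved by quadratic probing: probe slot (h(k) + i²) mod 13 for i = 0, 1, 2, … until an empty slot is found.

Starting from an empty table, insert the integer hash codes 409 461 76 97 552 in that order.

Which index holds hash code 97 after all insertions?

10

409: h=6 → slot 6
461: h=6, probe 6,7 → slot 7
76: h=11 → slot 11
97: h=6, probe 6,7,10 → slot 10
552: h=6, probe 6,7,10,2 → slot 2
Table: [∅, ∅, 552, ∅, ∅, ∅, 409, 461, ∅, ∅, 97, 76, ∅]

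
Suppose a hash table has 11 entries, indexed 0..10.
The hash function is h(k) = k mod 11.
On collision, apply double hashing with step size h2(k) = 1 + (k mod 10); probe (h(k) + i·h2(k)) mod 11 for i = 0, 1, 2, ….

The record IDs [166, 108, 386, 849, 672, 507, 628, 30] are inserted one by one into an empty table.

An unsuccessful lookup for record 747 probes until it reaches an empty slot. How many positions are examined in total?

2

166 hashes to 1; slot 1 is free → place at 1.
108 hashes to 9; slot 9 is free → place at 9.
386 hashes to 1, h2=7; 1 taken → place at 8.
849 hashes to 2; slot 2 is free → place at 2.
672 hashes to 1, h2=3; 1 taken → place at 4.
507 hashes to 1, h2=8; 1,9 taken → place at 6.
628 hashes to 1, h2=9; 1 taken → place at 10.
30 hashes to 8, h2=1; 8,9,10 taken → place at 0.
Table: [30, 166, 849, ., 672, ., 507, ., 386, 108, 628]
Lookup 747: h=10, h2=8, probe 10,7 → slot 7 empty, not found.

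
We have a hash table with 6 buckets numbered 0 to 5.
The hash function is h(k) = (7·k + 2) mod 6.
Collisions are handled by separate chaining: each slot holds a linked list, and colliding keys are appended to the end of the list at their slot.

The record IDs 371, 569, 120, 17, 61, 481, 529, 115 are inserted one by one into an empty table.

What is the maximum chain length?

Insert 371: h=1, bucket 1 empty → new chain.
Insert 569: h=1, bucket 1 nonempty → append to chain.
Insert 120: h=2, bucket 2 empty → new chain.
Insert 17: h=1, bucket 1 nonempty → append to chain.
Insert 61: h=3, bucket 3 empty → new chain.
Insert 481: h=3, bucket 3 nonempty → append to chain.
Insert 529: h=3, bucket 3 nonempty → append to chain.
Insert 115: h=3, bucket 3 nonempty → append to chain.
Final buckets:
0: ∅
1: 371 -> 569 -> 17
2: 120
3: 61 -> 481 -> 529 -> 115
4: ∅
5: ∅

4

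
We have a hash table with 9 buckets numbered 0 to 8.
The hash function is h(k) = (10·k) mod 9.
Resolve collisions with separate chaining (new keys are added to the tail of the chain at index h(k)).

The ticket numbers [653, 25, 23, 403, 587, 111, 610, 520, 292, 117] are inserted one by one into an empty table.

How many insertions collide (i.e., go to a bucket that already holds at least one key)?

4

653 → bucket 5
25 → bucket 7
23 → bucket 5 (collision)
403 → bucket 7 (collision)
587 → bucket 2
111 → bucket 3
610 → bucket 7 (collision)
520 → bucket 7 (collision)
292 → bucket 4
117 → bucket 0
Final buckets:
0: 117
1: -
2: 587
3: 111
4: 292
5: 653 -> 23
6: -
7: 25 -> 403 -> 610 -> 520
8: -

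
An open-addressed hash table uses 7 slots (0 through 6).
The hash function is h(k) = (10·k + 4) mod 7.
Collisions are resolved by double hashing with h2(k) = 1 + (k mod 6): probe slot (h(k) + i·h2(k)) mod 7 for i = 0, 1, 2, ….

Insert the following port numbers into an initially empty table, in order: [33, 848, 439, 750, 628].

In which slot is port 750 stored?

1

33 hashes to 5; slot 5 is free → place at 5.
848 hashes to 0; slot 0 is free → place at 0.
439 hashes to 5, h2=2; 5,0 taken → place at 2.
750 hashes to 0, h2=1; 0 taken → place at 1.
628 hashes to 5, h2=5; 5 taken → place at 3.
Table: [848, 750, 439, 628, —, 33, —]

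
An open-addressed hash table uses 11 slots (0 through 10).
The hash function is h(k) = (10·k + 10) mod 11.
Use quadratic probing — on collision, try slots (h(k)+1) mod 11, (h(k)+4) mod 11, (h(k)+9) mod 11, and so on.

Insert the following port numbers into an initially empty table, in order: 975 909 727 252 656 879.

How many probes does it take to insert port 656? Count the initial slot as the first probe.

Insert 975: h=3, slot 3 empty → index 3.
Insert 909: h=3, slot 3 occupied → index 4.
Insert 727: h=9, slot 9 empty → index 9.
Insert 252: h=0, slot 0 empty → index 0.
Insert 656: h=3, slots 3,4 occupied → index 7.
Insert 879: h=0, slot 0 occupied → index 1.
Table: [252, 879, —, 975, 909, —, —, 656, —, 727, —]

3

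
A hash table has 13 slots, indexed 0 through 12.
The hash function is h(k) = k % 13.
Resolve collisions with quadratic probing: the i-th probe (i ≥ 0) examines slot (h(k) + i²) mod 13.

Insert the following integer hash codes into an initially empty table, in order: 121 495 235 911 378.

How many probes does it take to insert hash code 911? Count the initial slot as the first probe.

3

Insert 121: h=4, slot 4 empty → index 4.
Insert 495: h=1, slot 1 empty → index 1.
Insert 235: h=1, slot 1 occupied → index 2.
Insert 911: h=1, slots 1,2 occupied → index 5.
Insert 378: h=1, slots 1,2,5 occupied → index 10.
Table: [—, 495, 235, —, 121, 911, —, —, —, —, 378, —, —]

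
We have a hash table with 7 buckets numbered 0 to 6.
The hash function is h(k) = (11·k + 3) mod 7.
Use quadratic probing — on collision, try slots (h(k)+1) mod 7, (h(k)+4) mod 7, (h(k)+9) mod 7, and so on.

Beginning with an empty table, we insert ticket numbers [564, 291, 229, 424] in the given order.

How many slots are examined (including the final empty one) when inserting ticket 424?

4

Insert 564: h=5, slot 5 empty → index 5.
Insert 291: h=5, slot 5 occupied → index 6.
Insert 229: h=2, slot 2 empty → index 2.
Insert 424: h=5, slots 5,6,2 occupied → index 0.
Table: [424, —, 229, —, —, 564, 291]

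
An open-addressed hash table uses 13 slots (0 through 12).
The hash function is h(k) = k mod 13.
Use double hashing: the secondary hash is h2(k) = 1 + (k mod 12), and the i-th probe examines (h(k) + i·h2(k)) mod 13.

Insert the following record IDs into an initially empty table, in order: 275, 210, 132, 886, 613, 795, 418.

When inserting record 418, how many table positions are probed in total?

Insert 275: h=2, slot 2 empty -> index 2.
Insert 210: h=2, h2=7, slot 2 occupied -> index 9.
Insert 132: h=2, h2=1, slot 2 occupied -> index 3.
Insert 886: h=2, h2=11, slot 2 occupied -> index 0.
Insert 613: h=2, h2=2, slot 2 occupied -> index 4.
Insert 795: h=2, h2=4, slot 2 occupied -> index 6.
Insert 418: h=2, h2=11, slots 2,0 occupied -> index 11.
Table: [886, ∅, 275, 132, 613, ∅, 795, ∅, ∅, 210, ∅, 418, ∅]

3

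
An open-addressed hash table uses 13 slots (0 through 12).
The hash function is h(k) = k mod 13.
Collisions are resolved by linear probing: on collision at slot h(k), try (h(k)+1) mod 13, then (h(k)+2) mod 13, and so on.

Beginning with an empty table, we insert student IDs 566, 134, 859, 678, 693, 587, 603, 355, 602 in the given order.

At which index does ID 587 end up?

Insert 566: h=7, slot 7 empty -> index 7.
Insert 134: h=4, slot 4 empty -> index 4.
Insert 859: h=1, slot 1 empty -> index 1.
Insert 678: h=2, slot 2 empty -> index 2.
Insert 693: h=4, slot 4 occupied -> index 5.
Insert 587: h=2, slot 2 occupied -> index 3.
Insert 603: h=5, slot 5 occupied -> index 6.
Insert 355: h=4, slots 4,5,6,7 occupied -> index 8.
Insert 602: h=4, slots 4,5,6,7,8 occupied -> index 9.
Table: [_, 859, 678, 587, 134, 693, 603, 566, 355, 602, _, _, _]

3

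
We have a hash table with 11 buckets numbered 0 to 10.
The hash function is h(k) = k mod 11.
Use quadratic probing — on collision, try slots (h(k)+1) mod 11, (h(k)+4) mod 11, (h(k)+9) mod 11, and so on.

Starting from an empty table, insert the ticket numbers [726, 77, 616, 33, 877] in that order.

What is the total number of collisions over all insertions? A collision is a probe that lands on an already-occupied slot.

6

Insert 726: h=0, slot 0 empty => index 0.
Insert 77: h=0, slot 0 occupied => index 1.
Insert 616: h=0, slots 0,1 occupied => index 4.
Insert 33: h=0, slots 0,1,4 occupied => index 9.
Insert 877: h=8, slot 8 empty => index 8.
Table: [726, 77, ∅, ∅, 616, ∅, ∅, ∅, 877, 33, ∅]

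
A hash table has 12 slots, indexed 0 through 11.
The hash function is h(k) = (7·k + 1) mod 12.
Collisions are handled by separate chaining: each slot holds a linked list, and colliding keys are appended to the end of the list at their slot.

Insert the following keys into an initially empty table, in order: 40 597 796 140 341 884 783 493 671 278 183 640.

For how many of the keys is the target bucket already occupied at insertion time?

40 -> bucket 5
597 -> bucket 4
796 -> bucket 5 (collision)
140 -> bucket 9
341 -> bucket 0
884 -> bucket 9 (collision)
783 -> bucket 10
493 -> bucket 8
671 -> bucket 6
278 -> bucket 3
183 -> bucket 10 (collision)
640 -> bucket 5 (collision)
Final buckets:
0: 341
1: -
2: -
3: 278
4: 597
5: 40 -> 796 -> 640
6: 671
7: -
8: 493
9: 140 -> 884
10: 783 -> 183
11: -

4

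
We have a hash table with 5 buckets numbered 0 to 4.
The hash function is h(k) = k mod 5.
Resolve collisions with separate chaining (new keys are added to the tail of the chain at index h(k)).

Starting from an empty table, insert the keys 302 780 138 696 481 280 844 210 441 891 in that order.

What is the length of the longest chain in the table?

302 → bucket 2
780 → bucket 0
138 → bucket 3
696 → bucket 1
481 → bucket 1 (collision)
280 → bucket 0 (collision)
844 → bucket 4
210 → bucket 0 (collision)
441 → bucket 1 (collision)
891 → bucket 1 (collision)
Final buckets:
0: 780 -> 280 -> 210
1: 696 -> 481 -> 441 -> 891
2: 302
3: 138
4: 844

4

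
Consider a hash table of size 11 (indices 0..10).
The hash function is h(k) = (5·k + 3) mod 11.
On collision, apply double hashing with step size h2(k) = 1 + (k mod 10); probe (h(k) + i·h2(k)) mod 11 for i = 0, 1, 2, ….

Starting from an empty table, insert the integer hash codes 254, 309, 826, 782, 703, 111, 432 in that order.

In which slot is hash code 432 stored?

2

254 hashes to 8; slot 8 is free -> place at 8.
309 hashes to 8, h2=10; 8 taken -> place at 7.
826 hashes to 8, h2=7; 8 taken -> place at 4.
782 hashes to 8, h2=3; 8 taken -> place at 0.
703 hashes to 9; slot 9 is free -> place at 9.
111 hashes to 8, h2=2; 8 taken -> place at 10.
432 hashes to 7, h2=3; 7,10 taken -> place at 2.
Table: [782, —, 432, —, 826, —, —, 309, 254, 703, 111]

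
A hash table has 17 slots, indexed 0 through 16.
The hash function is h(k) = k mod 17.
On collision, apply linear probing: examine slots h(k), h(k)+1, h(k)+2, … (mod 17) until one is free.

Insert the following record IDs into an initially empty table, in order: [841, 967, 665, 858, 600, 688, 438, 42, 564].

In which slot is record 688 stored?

10

Insert 841: h=8, slot 8 empty -> index 8.
Insert 967: h=15, slot 15 empty -> index 15.
Insert 665: h=2, slot 2 empty -> index 2.
Insert 858: h=8, slot 8 occupied -> index 9.
Insert 600: h=5, slot 5 empty -> index 5.
Insert 688: h=8, slots 8,9 occupied -> index 10.
Insert 438: h=13, slot 13 empty -> index 13.
Insert 42: h=8, slots 8,9,10 occupied -> index 11.
Insert 564: h=3, slot 3 empty -> index 3.
Table: [., ., 665, 564, ., 600, ., ., 841, 858, 688, 42, ., 438, ., 967, .]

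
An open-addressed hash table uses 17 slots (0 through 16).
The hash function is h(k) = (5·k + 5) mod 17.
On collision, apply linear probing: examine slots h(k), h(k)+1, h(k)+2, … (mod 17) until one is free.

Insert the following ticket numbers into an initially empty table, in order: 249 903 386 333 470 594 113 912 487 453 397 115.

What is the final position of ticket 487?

13

249 hashes to 9; slot 9 is free => place at 9.
903 hashes to 15; slot 15 is free => place at 15.
386 hashes to 14; slot 14 is free => place at 14.
333 hashes to 4; slot 4 is free => place at 4.
470 hashes to 9; 9 taken => place at 10.
594 hashes to 0; slot 0 is free => place at 0.
113 hashes to 9; 9,10 taken => place at 11.
912 hashes to 9; 9,10,11 taken => place at 12.
487 hashes to 9; 9,10,11,12 taken => place at 13.
453 hashes to 9; 9,10,11,12,13,14,15 taken => place at 16.
397 hashes to 1; slot 1 is free => place at 1.
115 hashes to 2; slot 2 is free => place at 2.
Table: [594, 397, 115, —, 333, —, —, —, —, 249, 470, 113, 912, 487, 386, 903, 453]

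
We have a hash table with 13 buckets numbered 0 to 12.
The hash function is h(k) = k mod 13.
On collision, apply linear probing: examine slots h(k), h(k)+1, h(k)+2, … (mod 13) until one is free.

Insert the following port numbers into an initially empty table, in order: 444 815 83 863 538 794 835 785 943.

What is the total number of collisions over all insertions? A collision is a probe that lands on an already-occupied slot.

9

444 hashes to 2; slot 2 is free → place at 2.
815 hashes to 9; slot 9 is free → place at 9.
83 hashes to 5; slot 5 is free → place at 5.
863 hashes to 5; 5 taken → place at 6.
538 hashes to 5; 5,6 taken → place at 7.
794 hashes to 1; slot 1 is free → place at 1.
835 hashes to 3; slot 3 is free → place at 3.
785 hashes to 5; 5,6,7 taken → place at 8.
943 hashes to 7; 7,8,9 taken → place at 10.
Table: [∅, 794, 444, 835, ∅, 83, 863, 538, 785, 815, 943, ∅, ∅]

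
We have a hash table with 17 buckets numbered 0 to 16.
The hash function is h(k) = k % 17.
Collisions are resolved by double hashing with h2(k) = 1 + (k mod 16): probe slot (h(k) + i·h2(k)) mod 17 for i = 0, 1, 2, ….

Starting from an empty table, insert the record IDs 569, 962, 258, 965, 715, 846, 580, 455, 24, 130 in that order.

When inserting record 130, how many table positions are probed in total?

2

569 hashes to 8; slot 8 is free → place at 8.
962 hashes to 10; slot 10 is free → place at 10.
258 hashes to 3; slot 3 is free → place at 3.
965 hashes to 13; slot 13 is free → place at 13.
715 hashes to 1; slot 1 is free → place at 1.
846 hashes to 13, h2=15; 13 taken → place at 11.
580 hashes to 2; slot 2 is free → place at 2.
455 hashes to 13, h2=8; 13 taken → place at 4.
24 hashes to 7; slot 7 is free → place at 7.
130 hashes to 11, h2=3; 11 taken → place at 14.
Table: [., 715, 580, 258, 455, ., ., 24, 569, ., 962, 846, ., 965, 130, ., .]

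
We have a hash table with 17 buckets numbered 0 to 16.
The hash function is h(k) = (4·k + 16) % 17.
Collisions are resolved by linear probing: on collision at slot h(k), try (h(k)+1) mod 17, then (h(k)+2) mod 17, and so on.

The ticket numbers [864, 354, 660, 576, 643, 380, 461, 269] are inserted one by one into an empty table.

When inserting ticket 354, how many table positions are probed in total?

864 hashes to 4; slot 4 is free => place at 4.
354 hashes to 4; 4 taken => place at 5.
660 hashes to 4; 4,5 taken => place at 6.
576 hashes to 8; slot 8 is free => place at 8.
643 hashes to 4; 4,5,6 taken => place at 7.
380 hashes to 6; 6,7,8 taken => place at 9.
461 hashes to 7; 7,8,9 taken => place at 10.
269 hashes to 4; 4,5,6,7,8,9,10 taken => place at 11.
Table: [., ., ., ., 864, 354, 660, 643, 576, 380, 461, 269, ., ., ., ., .]

2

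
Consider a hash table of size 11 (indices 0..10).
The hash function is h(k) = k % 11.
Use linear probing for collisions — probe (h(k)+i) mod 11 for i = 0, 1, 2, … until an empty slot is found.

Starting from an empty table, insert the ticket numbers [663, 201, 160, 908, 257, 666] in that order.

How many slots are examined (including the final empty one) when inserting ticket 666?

3

Insert 663: h=3, slot 3 empty => index 3.
Insert 201: h=3, slot 3 occupied => index 4.
Insert 160: h=6, slot 6 empty => index 6.
Insert 908: h=6, slot 6 occupied => index 7.
Insert 257: h=4, slot 4 occupied => index 5.
Insert 666: h=6, slots 6,7 occupied => index 8.
Table: [_, _, _, 663, 201, 257, 160, 908, 666, _, _]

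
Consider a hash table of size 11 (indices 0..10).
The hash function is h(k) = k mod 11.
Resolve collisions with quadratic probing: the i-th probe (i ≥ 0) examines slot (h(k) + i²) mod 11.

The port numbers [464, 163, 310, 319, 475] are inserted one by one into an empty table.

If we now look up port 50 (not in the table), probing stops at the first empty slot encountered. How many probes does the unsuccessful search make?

Insert 464: h=2, slot 2 empty → index 2.
Insert 163: h=9, slot 9 empty → index 9.
Insert 310: h=2, slot 2 occupied → index 3.
Insert 319: h=0, slot 0 empty → index 0.
Insert 475: h=2, slots 2,3 occupied → index 6.
Table: [319, -, 464, 310, -, -, 475, -, -, 163, -]
Lookup 50: h=6, probe 6,7 → slot 7 empty, not found.

2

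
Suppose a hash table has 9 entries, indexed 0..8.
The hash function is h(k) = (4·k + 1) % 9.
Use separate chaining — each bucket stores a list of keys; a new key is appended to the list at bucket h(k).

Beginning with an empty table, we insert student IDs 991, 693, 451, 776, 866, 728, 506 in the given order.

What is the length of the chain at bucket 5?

2

Insert 991: h=5, bucket 5 empty -> new chain.
Insert 693: h=1, bucket 1 empty -> new chain.
Insert 451: h=5, bucket 5 nonempty -> append to chain.
Insert 776: h=0, bucket 0 empty -> new chain.
Insert 866: h=0, bucket 0 nonempty -> append to chain.
Insert 728: h=6, bucket 6 empty -> new chain.
Insert 506: h=0, bucket 0 nonempty -> append to chain.
Final buckets:
0: 776 -> 866 -> 506
1: 693
2: _
3: _
4: _
5: 991 -> 451
6: 728
7: _
8: _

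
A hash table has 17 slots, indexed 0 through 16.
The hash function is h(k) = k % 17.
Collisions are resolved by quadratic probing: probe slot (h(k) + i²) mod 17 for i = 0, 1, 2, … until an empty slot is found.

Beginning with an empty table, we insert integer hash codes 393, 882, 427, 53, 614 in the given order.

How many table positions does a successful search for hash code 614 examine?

4

393 hashes to 2; slot 2 is free => place at 2.
882 hashes to 15; slot 15 is free => place at 15.
427 hashes to 2; 2 taken => place at 3.
53 hashes to 2; 2,3 taken => place at 6.
614 hashes to 2; 2,3,6 taken => place at 11.
Table: [—, —, 393, 427, —, —, 53, —, —, —, —, 614, —, —, —, 882, —]
Lookup 614: h=2, probe 2,3,6,11 → found at 11.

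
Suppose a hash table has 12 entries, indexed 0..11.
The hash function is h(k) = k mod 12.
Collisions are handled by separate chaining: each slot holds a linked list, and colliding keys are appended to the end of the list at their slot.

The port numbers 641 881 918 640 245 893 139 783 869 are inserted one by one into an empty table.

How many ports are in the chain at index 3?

1

641 → bucket 5
881 → bucket 5 (collision)
918 → bucket 6
640 → bucket 4
245 → bucket 5 (collision)
893 → bucket 5 (collision)
139 → bucket 7
783 → bucket 3
869 → bucket 5 (collision)
Final buckets:
0: ∅
1: ∅
2: ∅
3: 783
4: 640
5: 641 -> 881 -> 245 -> 893 -> 869
6: 918
7: 139
8: ∅
9: ∅
10: ∅
11: ∅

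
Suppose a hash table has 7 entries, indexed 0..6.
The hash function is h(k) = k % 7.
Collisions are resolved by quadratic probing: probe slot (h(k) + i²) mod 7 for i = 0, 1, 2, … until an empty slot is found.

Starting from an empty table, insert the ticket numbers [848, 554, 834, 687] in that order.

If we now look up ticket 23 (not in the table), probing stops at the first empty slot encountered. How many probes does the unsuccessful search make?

848: h=1 → slot 1
554: h=1, probe 1,2 → slot 2
834: h=1, probe 1,2,5 → slot 5
687: h=1, probe 1,2,5,3 → slot 3
Table: [_, 848, 554, 687, _, 834, _]
Lookup 23: h=2, probe 2,3,6 → slot 6 empty, not found.

3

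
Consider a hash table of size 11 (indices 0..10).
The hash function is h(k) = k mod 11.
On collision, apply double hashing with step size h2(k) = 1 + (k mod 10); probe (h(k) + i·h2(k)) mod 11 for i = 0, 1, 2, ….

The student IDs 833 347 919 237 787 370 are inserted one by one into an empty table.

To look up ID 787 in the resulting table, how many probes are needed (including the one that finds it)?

833: h=8 -> slot 8
347: h=6 -> slot 6
919: h=6, h2=10, probe 6,5 -> slot 5
237: h=6, h2=8, probe 6,3 -> slot 3
787: h=6, h2=8, probe 6,3,0 -> slot 0
370: h=7 -> slot 7
Table: [787, ∅, ∅, 237, ∅, 919, 347, 370, 833, ∅, ∅]
Lookup 787: h=6, h2=8, probe 6,3,0 → found at 0.

3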